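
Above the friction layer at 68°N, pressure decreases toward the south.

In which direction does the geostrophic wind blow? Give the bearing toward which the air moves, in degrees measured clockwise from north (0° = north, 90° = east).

270°

The pressure-gradient force points toward the south (bearing 180°).
Geostrophic balance: in the Northern Hemisphere the Coriolis force deflects motion to the right, so the geostrophic wind blows 90° to the right of the pressure-gradient force (low pressure on the left).
Rotating 180° by 90° clockwise gives 270° — the wind blows toward the west.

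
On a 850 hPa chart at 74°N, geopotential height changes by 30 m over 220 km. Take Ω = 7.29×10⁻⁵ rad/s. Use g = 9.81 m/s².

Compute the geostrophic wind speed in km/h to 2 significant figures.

Coriolis parameter at 74°N:
f = 2Ω sin φ = 2 × 7.29×10⁻⁵ × sin 74° = 1.40×10⁻⁴ s⁻¹
Height gradient: |∂Z/∂n| = 30 m / 220000 m = 1.36×10⁻⁴
On a pressure surface, geostrophic balance gives V_g = (g/f)|∂Z/∂n|:
V_g = 9.81 × 1.36×10⁻⁴ / 1.40×10⁻⁴ = 9.54 m/s
Converting: 9.54 m/s × 3.6 = 34 km/h

34 km/h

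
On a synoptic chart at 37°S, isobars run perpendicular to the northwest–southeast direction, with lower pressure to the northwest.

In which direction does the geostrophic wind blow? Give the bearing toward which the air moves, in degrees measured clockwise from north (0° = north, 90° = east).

225°

The pressure-gradient force points toward the northwest (bearing 315°).
Geostrophic balance: in the Southern Hemisphere the Coriolis force deflects motion to the left, so the geostrophic wind blows 90° to the left of the pressure-gradient force (low pressure on the right).
Rotating 315° by 90° counterclockwise gives 225° — the wind blows toward the southwest.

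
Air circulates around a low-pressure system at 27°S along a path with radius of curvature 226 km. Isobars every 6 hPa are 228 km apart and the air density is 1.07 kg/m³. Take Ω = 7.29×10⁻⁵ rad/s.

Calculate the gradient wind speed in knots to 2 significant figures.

Coriolis parameter at 27°S:
f = 2Ω sin φ = 2 × 7.29×10⁻⁵ × sin 27° = 6.62×10⁻⁵ s⁻¹
Pressure gradient: |∂P/∂n| = 600 Pa / 228000 m = 2.63×10⁻³ Pa/m
Geostrophic speed: V_g = |∂P/∂n|/(fρ) = 2.63×10⁻³/(6.62×10⁻⁵ × 1.07) = 37.2 m/s
Around a low, centrifugal force acts outward with Coriolis, so pressure-gradient force balances both:
(1/ρ)|∂P/∂n| = fV + V²/R  →  V² + fR·V − fR·V_g = 0
With fR = 6.62×10⁻⁵ × 226×10³ m = 15.0 m/s:
V = [−fR + √((fR)² + 4 fR V_g)]/2 = [−15.0 + √(15.0² + 4×15.0×37.2)]/2 = 17.3 m/s
Subgeostrophic (V < V_g = 37.2 m/s), as expected around a low.
Converting: 17.3 m/s × 1.944 = 34 knots

34 knots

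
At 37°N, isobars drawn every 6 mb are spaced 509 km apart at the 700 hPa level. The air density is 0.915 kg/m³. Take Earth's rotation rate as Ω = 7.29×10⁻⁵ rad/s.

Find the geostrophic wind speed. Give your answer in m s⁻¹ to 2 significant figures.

15 m s⁻¹

Coriolis parameter at 37°N:
f = 2Ω sin φ = 2 × 7.29×10⁻⁵ × sin 37° = 8.77×10⁻⁵ s⁻¹
Pressure gradient: |∂P/∂n| = 600 Pa / 509000 m = 1.18×10⁻³ Pa/m
Geostrophic balance (pressure-gradient force = Coriolis force):
V_g = (1/(fρ)) |∂P/∂n| = 1.18×10⁻³ / (8.77×10⁻⁵ × 0.915) = 14.7 m/s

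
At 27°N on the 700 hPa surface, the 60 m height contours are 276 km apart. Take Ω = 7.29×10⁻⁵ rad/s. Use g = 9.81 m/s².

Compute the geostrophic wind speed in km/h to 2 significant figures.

Coriolis parameter at 27°N:
f = 2Ω sin φ = 2 × 7.29×10⁻⁵ × sin 27° = 6.62×10⁻⁵ s⁻¹
Height gradient: |∂Z/∂n| = 60 m / 276000 m = 2.17×10⁻⁴
On a pressure surface, geostrophic balance gives V_g = (g/f)|∂Z/∂n|:
V_g = 9.81 × 2.17×10⁻⁴ / 6.62×10⁻⁵ = 32.2 m/s
Converting: 32.2 m/s × 3.6 = 120 km/h

120 km/h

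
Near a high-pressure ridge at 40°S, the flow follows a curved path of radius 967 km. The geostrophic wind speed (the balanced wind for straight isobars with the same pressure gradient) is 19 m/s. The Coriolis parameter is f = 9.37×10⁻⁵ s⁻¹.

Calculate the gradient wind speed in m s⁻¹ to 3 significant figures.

27.1 m s⁻¹

Around a high, pressure-gradient force acts outward with centrifugal, so Coriolis balances both:
fV = (1/ρ)|∂P/∂n| + V²/R  →  V² − fR·V + fR·V_g = 0
With fR = 9.37×10⁻⁵ × 967×10³ m = 90.6 m/s:
V = [fR − √((fR)² − 4 fR V_g)]/2 = [90.6 − √(90.6² − 4×90.6×19)]/2 = 27.1 m/s
Supergeostrophic (V > V_g = 19 m/s), as expected around a high.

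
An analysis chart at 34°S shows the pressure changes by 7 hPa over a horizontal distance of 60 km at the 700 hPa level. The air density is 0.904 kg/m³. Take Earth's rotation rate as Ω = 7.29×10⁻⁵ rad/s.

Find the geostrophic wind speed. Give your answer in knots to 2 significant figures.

Coriolis parameter at 34°S:
f = 2Ω sin φ = 2 × 7.29×10⁻⁵ × sin 34° = 8.15×10⁻⁵ s⁻¹
Pressure gradient: |∂P/∂n| = 700 Pa / 60000 m = 1.17×10⁻² Pa/m
Geostrophic balance (pressure-gradient force = Coriolis force):
V_g = (1/(fρ)) |∂P/∂n| = 1.17×10⁻² / (8.15×10⁻⁵ × 0.904) = 158 m/s
Converting: 158 m/s × 1.944 = 310 knots

310 knots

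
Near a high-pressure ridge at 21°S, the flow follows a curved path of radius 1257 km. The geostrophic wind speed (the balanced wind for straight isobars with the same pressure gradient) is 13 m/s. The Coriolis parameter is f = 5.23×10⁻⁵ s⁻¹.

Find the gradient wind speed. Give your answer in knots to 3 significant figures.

Around a high, pressure-gradient force acts outward with centrifugal, so Coriolis balances both:
fV = (1/ρ)|∂P/∂n| + V²/R  →  V² − fR·V + fR·V_g = 0
With fR = 5.23×10⁻⁵ × 1257×10³ m = 65.7 m/s:
V = [fR − √((fR)² − 4 fR V_g)]/2 = [65.7 − √(65.7² − 4×65.7×13)]/2 = 17.8 m/s
Supergeostrophic (V > V_g = 13 m/s), as expected around a high.
Converting: 17.8 m/s × 1.944 = 34.7 knots

34.7 knots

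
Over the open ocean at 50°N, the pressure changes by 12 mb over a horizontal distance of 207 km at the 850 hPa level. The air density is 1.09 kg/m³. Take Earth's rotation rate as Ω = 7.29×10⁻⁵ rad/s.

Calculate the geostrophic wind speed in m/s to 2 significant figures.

Coriolis parameter at 50°N:
f = 2Ω sin φ = 2 × 7.29×10⁻⁵ × sin 50° = 1.12×10⁻⁴ s⁻¹
Pressure gradient: |∂P/∂n| = 1200 Pa / 207000 m = 5.80×10⁻³ Pa/m
Geostrophic balance (pressure-gradient force = Coriolis force):
V_g = (1/(fρ)) |∂P/∂n| = 5.80×10⁻³ / (1.12×10⁻⁴ × 1.09) = 47.6 m/s

48 m/s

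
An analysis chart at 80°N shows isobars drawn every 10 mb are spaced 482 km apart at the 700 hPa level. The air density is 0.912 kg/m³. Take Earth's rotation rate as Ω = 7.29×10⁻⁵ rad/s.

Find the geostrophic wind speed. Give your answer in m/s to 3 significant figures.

Coriolis parameter at 80°N:
f = 2Ω sin φ = 2 × 7.29×10⁻⁵ × sin 80° = 1.44×10⁻⁴ s⁻¹
Pressure gradient: |∂P/∂n| = 1000 Pa / 482000 m = 2.07×10⁻³ Pa/m
Geostrophic balance (pressure-gradient force = Coriolis force):
V_g = (1/(fρ)) |∂P/∂n| = 2.07×10⁻³ / (1.44×10⁻⁴ × 0.912) = 15.8 m/s

15.8 m/s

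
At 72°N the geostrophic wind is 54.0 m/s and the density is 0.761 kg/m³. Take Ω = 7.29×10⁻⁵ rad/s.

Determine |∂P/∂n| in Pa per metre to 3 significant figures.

5.70×10⁻³ Pa/m

Coriolis parameter at 72°N:
f = 2Ω sin φ = 2 × 7.29×10⁻⁵ × sin 72° = 1.39×10⁻⁴ s⁻¹
Geostrophic balance rearranged: |∂P/∂n| = f ρ V_g
|∂P/∂n| = 1.39×10⁻⁴ × 0.761 × 54.0 = 5.70×10⁻³ Pa/m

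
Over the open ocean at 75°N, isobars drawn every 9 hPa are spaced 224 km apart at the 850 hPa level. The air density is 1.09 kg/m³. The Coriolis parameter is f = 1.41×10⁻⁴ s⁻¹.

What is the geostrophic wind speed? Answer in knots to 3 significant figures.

Pressure gradient: |∂P/∂n| = 900 Pa / 224000 m = 4.02×10⁻³ Pa/m
Geostrophic balance (pressure-gradient force = Coriolis force):
V_g = (1/(fρ)) |∂P/∂n| = 4.02×10⁻³ / (1.41×10⁻⁴ × 1.09) = 26.1 m/s
Converting: 26.1 m/s × 1.944 = 50.8 knots

50.8 knots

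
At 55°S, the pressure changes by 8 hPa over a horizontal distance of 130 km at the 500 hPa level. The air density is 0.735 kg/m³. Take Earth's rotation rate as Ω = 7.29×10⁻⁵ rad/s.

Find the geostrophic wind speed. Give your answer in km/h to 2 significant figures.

Coriolis parameter at 55°S:
f = 2Ω sin φ = 2 × 7.29×10⁻⁵ × sin 55° = 1.19×10⁻⁴ s⁻¹
Pressure gradient: |∂P/∂n| = 800 Pa / 130000 m = 6.15×10⁻³ Pa/m
Geostrophic balance (pressure-gradient force = Coriolis force):
V_g = (1/(fρ)) |∂P/∂n| = 6.15×10⁻³ / (1.19×10⁻⁴ × 0.735) = 70.1 m/s
Converting: 70.1 m/s × 3.6 = 250 km/h

250 km/h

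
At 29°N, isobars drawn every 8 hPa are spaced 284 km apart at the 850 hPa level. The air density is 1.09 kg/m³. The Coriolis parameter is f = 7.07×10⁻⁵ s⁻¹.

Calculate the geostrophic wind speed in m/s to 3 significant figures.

36.6 m/s

Pressure gradient: |∂P/∂n| = 800 Pa / 284000 m = 2.82×10⁻³ Pa/m
Geostrophic balance (pressure-gradient force = Coriolis force):
V_g = (1/(fρ)) |∂P/∂n| = 2.82×10⁻³ / (7.07×10⁻⁵ × 1.09) = 36.6 m/s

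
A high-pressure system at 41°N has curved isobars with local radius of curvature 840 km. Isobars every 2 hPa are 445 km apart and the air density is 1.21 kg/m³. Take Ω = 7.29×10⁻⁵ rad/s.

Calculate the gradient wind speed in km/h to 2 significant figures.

Coriolis parameter at 41°N:
f = 2Ω sin φ = 2 × 7.29×10⁻⁵ × sin 41° = 9.57×10⁻⁵ s⁻¹
Pressure gradient: |∂P/∂n| = 200 Pa / 445000 m = 4.49×10⁻⁴ Pa/m
Geostrophic speed: V_g = |∂P/∂n|/(fρ) = 4.49×10⁻⁴/(9.57×10⁻⁵ × 1.21) = 3.88 m/s
Around a high, pressure-gradient force acts outward with centrifugal, so Coriolis balances both:
fV = (1/ρ)|∂P/∂n| + V²/R  →  V² − fR·V + fR·V_g = 0
With fR = 9.57×10⁻⁵ × 840×10³ m = 80.3 m/s:
V = [fR − √((fR)² − 4 fR V_g)]/2 = [80.3 − √(80.3² − 4×80.3×3.88)]/2 = 4.09 m/s
Supergeostrophic (V > V_g = 3.88 m/s), as expected around a high.
Converting: 4.09 m/s × 3.6 = 15 km/h

15 km/h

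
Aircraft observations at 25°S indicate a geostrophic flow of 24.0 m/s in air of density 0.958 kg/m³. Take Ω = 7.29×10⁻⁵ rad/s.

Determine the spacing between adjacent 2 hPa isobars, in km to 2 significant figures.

140 km

Coriolis parameter at 25°S:
f = 2Ω sin φ = 2 × 7.29×10⁻⁵ × sin 25° = 6.16×10⁻⁵ s⁻¹
Geostrophic balance rearranged: |∂P/∂n| = f ρ V_g
|∂P/∂n| = 6.16×10⁻⁵ × 0.958 × 24.0 = 1.42×10⁻³ Pa/m
Isobar spacing: Δn = ΔP/|∂P/∂n| = 200 Pa / 1.42×10⁻³ Pa/m = 141172 m ≈ 140 km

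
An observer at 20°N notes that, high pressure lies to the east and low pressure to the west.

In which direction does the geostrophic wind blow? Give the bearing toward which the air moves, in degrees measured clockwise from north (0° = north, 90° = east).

000°

The pressure-gradient force points toward the west (bearing 270°).
Geostrophic balance: in the Northern Hemisphere the Coriolis force deflects motion to the right, so the geostrophic wind blows 90° to the right of the pressure-gradient force (low pressure on the left).
Rotating 270° by 90° clockwise gives 000° — the wind blows toward the north.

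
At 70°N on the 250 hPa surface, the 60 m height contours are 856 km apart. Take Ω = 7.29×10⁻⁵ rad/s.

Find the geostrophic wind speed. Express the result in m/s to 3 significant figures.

Coriolis parameter at 70°N:
f = 2Ω sin φ = 2 × 7.29×10⁻⁵ × sin 70° = 1.37×10⁻⁴ s⁻¹
Height gradient: |∂Z/∂n| = 60 m / 856000 m = 7.01×10⁻⁵
On a pressure surface, geostrophic balance gives V_g = (g/f)|∂Z/∂n|:
V_g = 9.81 × 7.01×10⁻⁵ / 1.37×10⁻⁴ = 5.02 m/s

5.02 m/s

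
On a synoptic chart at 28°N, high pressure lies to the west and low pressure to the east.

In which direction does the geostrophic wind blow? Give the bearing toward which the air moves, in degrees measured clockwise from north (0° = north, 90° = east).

180°

The pressure-gradient force points toward the east (bearing 090°).
Geostrophic balance: in the Northern Hemisphere the Coriolis force deflects motion to the right, so the geostrophic wind blows 90° to the right of the pressure-gradient force (low pressure on the left).
Rotating 090° by 90° clockwise gives 180° — the wind blows toward the south.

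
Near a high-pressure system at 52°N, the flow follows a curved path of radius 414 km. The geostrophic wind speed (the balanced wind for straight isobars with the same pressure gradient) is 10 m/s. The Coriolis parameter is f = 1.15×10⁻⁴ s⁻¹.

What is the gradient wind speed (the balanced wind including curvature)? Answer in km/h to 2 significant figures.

Around a high, pressure-gradient force acts outward with centrifugal, so Coriolis balances both:
fV = (1/ρ)|∂P/∂n| + V²/R  →  V² − fR·V + fR·V_g = 0
With fR = 1.15×10⁻⁴ × 414×10³ m = 47.6 m/s:
V = [fR − √((fR)² − 4 fR V_g)]/2 = [47.6 − √(47.6² − 4×47.6×10)]/2 = 14.3 m/s
Supergeostrophic (V > V_g = 10 m/s), as expected around a high.
Converting: 14.3 m/s × 3.6 = 51 km/h

51 km/h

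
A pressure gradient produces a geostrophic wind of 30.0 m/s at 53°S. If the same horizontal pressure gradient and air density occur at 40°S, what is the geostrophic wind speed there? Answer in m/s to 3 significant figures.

With the same pressure gradient and density, V_g ∝ 1/f ∝ 1/sin φ.
V₂ = V₁ · sin φ₁ / sin φ₂ = 30.0 × sin 53° / sin 40°
V₂ = 30.0 × 0.7986/0.6428 = 37.3 m/s

37.3 m/s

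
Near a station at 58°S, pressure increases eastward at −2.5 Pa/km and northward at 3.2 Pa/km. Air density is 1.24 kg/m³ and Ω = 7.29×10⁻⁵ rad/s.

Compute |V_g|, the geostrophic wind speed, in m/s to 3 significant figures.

26.5 m/s

Coriolis parameter at 58°S:
f = 2Ω sin φ = 2 × 7.29×10⁻⁵ × sin 58° = 1.24×10⁻⁴ s⁻¹
In the Southern Hemisphere f is negative: f = −1.24×10⁻⁴ s⁻¹.
Component geostrophic relations (x east, y north):
u_g = −(1/(fρ)) ∂P/∂y,  v_g = (1/(fρ)) ∂P/∂x
u_g = −(3.2×10⁻³)/(−1.24×10⁻⁴ × 1.24) = 20.9 m/s;  v_g = (−2.5×10⁻³)/(−1.24×10⁻⁴ × 1.24) = 16.3 m/s
|V_g| = √(u_g² + v_g²) = 26.5 m/s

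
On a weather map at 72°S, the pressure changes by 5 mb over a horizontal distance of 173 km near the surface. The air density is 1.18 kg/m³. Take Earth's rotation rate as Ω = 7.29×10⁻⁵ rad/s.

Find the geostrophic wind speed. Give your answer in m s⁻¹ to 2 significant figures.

18 m s⁻¹

Coriolis parameter at 72°S:
f = 2Ω sin φ = 2 × 7.29×10⁻⁵ × sin 72° = 1.39×10⁻⁴ s⁻¹
Pressure gradient: |∂P/∂n| = 500 Pa / 173000 m = 2.89×10⁻³ Pa/m
Geostrophic balance (pressure-gradient force = Coriolis force):
V_g = (1/(fρ)) |∂P/∂n| = 2.89×10⁻³ / (1.39×10⁻⁴ × 1.18) = 17.7 m/s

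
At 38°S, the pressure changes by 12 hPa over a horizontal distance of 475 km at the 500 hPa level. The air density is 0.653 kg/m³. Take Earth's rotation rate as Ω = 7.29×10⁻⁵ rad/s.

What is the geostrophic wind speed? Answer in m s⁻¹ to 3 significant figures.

Coriolis parameter at 38°S:
f = 2Ω sin φ = 2 × 7.29×10⁻⁵ × sin 38° = 8.98×10⁻⁵ s⁻¹
Pressure gradient: |∂P/∂n| = 1200 Pa / 475000 m = 2.53×10⁻³ Pa/m
Geostrophic balance (pressure-gradient force = Coriolis force):
V_g = (1/(fρ)) |∂P/∂n| = 2.53×10⁻³ / (8.98×10⁻⁵ × 0.653) = 43.1 m/s

43.1 m s⁻¹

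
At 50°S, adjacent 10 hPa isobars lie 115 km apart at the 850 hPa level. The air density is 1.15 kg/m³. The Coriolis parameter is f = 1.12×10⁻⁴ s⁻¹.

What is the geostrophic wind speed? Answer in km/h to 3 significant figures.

243 km/h

Pressure gradient: |∂P/∂n| = 1000 Pa / 115000 m = 8.70×10⁻³ Pa/m
Geostrophic balance (pressure-gradient force = Coriolis force):
V_g = (1/(fρ)) |∂P/∂n| = 8.70×10⁻³ / (1.12×10⁻⁴ × 1.15) = 67.5 m/s
Converting: 67.5 m/s × 3.6 = 243 km/h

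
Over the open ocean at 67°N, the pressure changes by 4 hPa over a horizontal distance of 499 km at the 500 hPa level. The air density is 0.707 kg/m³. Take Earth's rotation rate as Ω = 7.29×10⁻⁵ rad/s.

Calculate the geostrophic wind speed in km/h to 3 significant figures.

30.4 km/h

Coriolis parameter at 67°N:
f = 2Ω sin φ = 2 × 7.29×10⁻⁵ × sin 67° = 1.34×10⁻⁴ s⁻¹
Pressure gradient: |∂P/∂n| = 400 Pa / 499000 m = 8.02×10⁻⁴ Pa/m
Geostrophic balance (pressure-gradient force = Coriolis force):
V_g = (1/(fρ)) |∂P/∂n| = 8.02×10⁻⁴ / (1.34×10⁻⁴ × 0.707) = 8.45 m/s
Converting: 8.45 m/s × 3.6 = 30.4 km/h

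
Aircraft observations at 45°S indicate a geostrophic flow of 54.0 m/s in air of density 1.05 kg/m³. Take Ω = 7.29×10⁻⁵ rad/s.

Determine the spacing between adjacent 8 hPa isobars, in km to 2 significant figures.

140 km

Coriolis parameter at 45°S:
f = 2Ω sin φ = 2 × 7.29×10⁻⁵ × sin 45° = 1.03×10⁻⁴ s⁻¹
Geostrophic balance rearranged: |∂P/∂n| = f ρ V_g
|∂P/∂n| = 1.03×10⁻⁴ × 1.05 × 54.0 = 5.85×10⁻³ Pa/m
Isobar spacing: Δn = ΔP/|∂P/∂n| = 800 Pa / 5.85×10⁻³ Pa/m = 136856 m ≈ 140 km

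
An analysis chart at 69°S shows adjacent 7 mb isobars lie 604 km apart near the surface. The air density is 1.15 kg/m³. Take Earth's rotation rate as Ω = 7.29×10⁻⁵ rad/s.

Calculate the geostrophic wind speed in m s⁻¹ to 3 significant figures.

Coriolis parameter at 69°S:
f = 2Ω sin φ = 2 × 7.29×10⁻⁵ × sin 69° = 1.36×10⁻⁴ s⁻¹
Pressure gradient: |∂P/∂n| = 700 Pa / 604000 m = 1.16×10⁻³ Pa/m
Geostrophic balance (pressure-gradient force = Coriolis force):
V_g = (1/(fρ)) |∂P/∂n| = 1.16×10⁻³ / (1.36×10⁻⁴ × 1.15) = 7.40 m/s

7.40 m s⁻¹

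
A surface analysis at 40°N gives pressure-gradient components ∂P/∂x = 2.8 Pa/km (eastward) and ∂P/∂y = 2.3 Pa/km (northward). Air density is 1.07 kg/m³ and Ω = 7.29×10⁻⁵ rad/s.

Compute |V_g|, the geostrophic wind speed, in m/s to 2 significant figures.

36 m/s

Coriolis parameter at 40°N:
f = 2Ω sin φ = 2 × 7.29×10⁻⁵ × sin 40° = 9.37×10⁻⁵ s⁻¹
Component geostrophic relations (x east, y north):
u_g = −(1/(fρ)) ∂P/∂y,  v_g = (1/(fρ)) ∂P/∂x
u_g = −(2.3×10⁻³)/(9.37×10⁻⁵ × 1.07) = −22.9 m/s;  v_g = (2.8×10⁻³)/(9.37×10⁻⁵ × 1.07) = 27.9 m/s
|V_g| = √(u_g² + v_g²) = 36.1 m/s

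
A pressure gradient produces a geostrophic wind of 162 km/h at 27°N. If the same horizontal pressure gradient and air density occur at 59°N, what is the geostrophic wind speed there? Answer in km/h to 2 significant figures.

86 km/h

With the same pressure gradient and density, V_g ∝ 1/f ∝ 1/sin φ.
V₂ = V₁ · sin φ₁ / sin φ₂ = 162 × sin 27° / sin 59°
V₂ = 162 × 0.4540/0.8572 = 86 km/h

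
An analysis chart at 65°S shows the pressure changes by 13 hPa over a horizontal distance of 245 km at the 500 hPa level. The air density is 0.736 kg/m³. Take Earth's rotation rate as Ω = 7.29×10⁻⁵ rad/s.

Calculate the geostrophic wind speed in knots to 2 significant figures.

Coriolis parameter at 65°S:
f = 2Ω sin φ = 2 × 7.29×10⁻⁵ × sin 65° = 1.32×10⁻⁴ s⁻¹
Pressure gradient: |∂P/∂n| = 1300 Pa / 245000 m = 5.31×10⁻³ Pa/m
Geostrophic balance (pressure-gradient force = Coriolis force):
V_g = (1/(fρ)) |∂P/∂n| = 5.31×10⁻³ / (1.32×10⁻⁴ × 0.736) = 54.6 m/s
Converting: 54.6 m/s × 1.944 = 110 knots

110 knots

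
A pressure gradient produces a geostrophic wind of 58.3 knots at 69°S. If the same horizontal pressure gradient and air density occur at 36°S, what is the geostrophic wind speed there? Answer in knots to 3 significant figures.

With the same pressure gradient and density, V_g ∝ 1/f ∝ 1/sin φ.
V₂ = V₁ · sin φ₁ / sin φ₂ = 58.3 × sin 69° / sin 36°
V₂ = 58.3 × 0.9336/0.5878 = 92.6 knots

92.6 knots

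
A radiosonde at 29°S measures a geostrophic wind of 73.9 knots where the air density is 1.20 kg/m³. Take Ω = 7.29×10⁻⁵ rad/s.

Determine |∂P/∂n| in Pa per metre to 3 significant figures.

3.22×10⁻³ Pa/m

Coriolis parameter at 29°S:
f = 2Ω sin φ = 2 × 7.29×10⁻⁵ × sin 29° = 7.07×10⁻⁵ s⁻¹
Wind speed in SI: 73.9 knots = 38.0 m/s
Geostrophic balance rearranged: |∂P/∂n| = f ρ V_g
|∂P/∂n| = 7.07×10⁻⁵ × 1.20 × 38.0 = 3.22×10⁻³ Pa/m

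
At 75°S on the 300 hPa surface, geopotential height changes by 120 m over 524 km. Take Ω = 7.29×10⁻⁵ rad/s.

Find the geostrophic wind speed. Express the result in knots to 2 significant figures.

31 knots

Coriolis parameter at 75°S:
f = 2Ω sin φ = 2 × 7.29×10⁻⁵ × sin 75° = 1.41×10⁻⁴ s⁻¹
Height gradient: |∂Z/∂n| = 120 m / 524000 m = 2.29×10⁻⁴
On a pressure surface, geostrophic balance gives V_g = (g/f)|∂Z/∂n|:
V_g = 9.81 × 2.29×10⁻⁴ / 1.41×10⁻⁴ = 16.0 m/s
Converting: 16.0 m/s × 1.944 = 31 knots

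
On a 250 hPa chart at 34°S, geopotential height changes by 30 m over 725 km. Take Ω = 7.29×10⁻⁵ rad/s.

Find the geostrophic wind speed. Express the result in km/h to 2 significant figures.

18 km/h

Coriolis parameter at 34°S:
f = 2Ω sin φ = 2 × 7.29×10⁻⁵ × sin 34° = 8.15×10⁻⁵ s⁻¹
Height gradient: |∂Z/∂n| = 30 m / 725000 m = 4.14×10⁻⁵
On a pressure surface, geostrophic balance gives V_g = (g/f)|∂Z/∂n|:
V_g = 9.81 × 4.14×10⁻⁵ / 8.15×10⁻⁵ = 4.98 m/s
Converting: 4.98 m/s × 3.6 = 18 km/h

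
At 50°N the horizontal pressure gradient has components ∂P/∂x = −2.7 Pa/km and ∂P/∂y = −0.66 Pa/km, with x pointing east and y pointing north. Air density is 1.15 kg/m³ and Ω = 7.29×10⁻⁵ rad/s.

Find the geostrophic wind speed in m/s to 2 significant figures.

22 m/s

Coriolis parameter at 50°N:
f = 2Ω sin φ = 2 × 7.29×10⁻⁵ × sin 50° = 1.12×10⁻⁴ s⁻¹
Component geostrophic relations (x east, y north):
u_g = −(1/(fρ)) ∂P/∂y,  v_g = (1/(fρ)) ∂P/∂x
u_g = −(−0.66×10⁻³)/(1.12×10⁻⁴ × 1.15) = 5.14 m/s;  v_g = (−2.7×10⁻³)/(1.12×10⁻⁴ × 1.15) = −21.0 m/s
|V_g| = √(u_g² + v_g²) = 21.6 m/s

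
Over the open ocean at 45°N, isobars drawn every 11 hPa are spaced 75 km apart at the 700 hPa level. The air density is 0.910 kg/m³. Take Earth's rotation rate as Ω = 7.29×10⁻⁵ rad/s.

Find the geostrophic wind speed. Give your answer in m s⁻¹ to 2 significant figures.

Coriolis parameter at 45°N:
f = 2Ω sin φ = 2 × 7.29×10⁻⁵ × sin 45° = 1.03×10⁻⁴ s⁻¹
Pressure gradient: |∂P/∂n| = 1100 Pa / 75000 m = 1.47×10⁻² Pa/m
Geostrophic balance (pressure-gradient force = Coriolis force):
V_g = (1/(fρ)) |∂P/∂n| = 1.47×10⁻² / (1.03×10⁻⁴ × 0.910) = 156 m/s

160 m s⁻¹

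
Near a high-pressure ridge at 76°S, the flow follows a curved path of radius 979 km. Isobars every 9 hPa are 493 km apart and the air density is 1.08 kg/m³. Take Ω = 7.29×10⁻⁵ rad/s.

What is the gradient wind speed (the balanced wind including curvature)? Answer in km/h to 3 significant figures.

Coriolis parameter at 76°S:
f = 2Ω sin φ = 2 × 7.29×10⁻⁵ × sin 76° = 1.41×10⁻⁴ s⁻¹
Pressure gradient: |∂P/∂n| = 900 Pa / 493000 m = 1.83×10⁻³ Pa/m
Geostrophic speed: V_g = |∂P/∂n|/(fρ) = 1.83×10⁻³/(1.41×10⁻⁴ × 1.08) = 11.9 m/s
Around a high, pressure-gradient force acts outward with centrifugal, so Coriolis balances both:
fV = (1/ρ)|∂P/∂n| + V²/R  →  V² − fR·V + fR·V_g = 0
With fR = 1.41×10⁻⁴ × 979×10³ m = 138 m/s:
V = [fR − √((fR)² − 4 fR V_g)]/2 = [138 − √(138² − 4×138×11.9)]/2 = 13.2 m/s
Supergeostrophic (V > V_g = 11.9 m/s), as expected around a high.
Converting: 13.2 m/s × 3.6 = 47.5 km/h

47.5 km/h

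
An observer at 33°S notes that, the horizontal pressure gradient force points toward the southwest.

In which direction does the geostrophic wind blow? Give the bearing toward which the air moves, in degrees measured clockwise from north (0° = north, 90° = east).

The pressure-gradient force points toward the southwest (bearing 225°).
Geostrophic balance: in the Southern Hemisphere the Coriolis force deflects motion to the left, so the geostrophic wind blows 90° to the left of the pressure-gradient force (low pressure on the right).
Rotating 225° by 90° counterclockwise gives 135° — the wind blows toward the southeast.

135°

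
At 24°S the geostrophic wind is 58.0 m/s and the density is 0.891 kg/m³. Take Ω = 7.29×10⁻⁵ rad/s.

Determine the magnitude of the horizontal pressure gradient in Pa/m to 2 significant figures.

Coriolis parameter at 24°S:
f = 2Ω sin φ = 2 × 7.29×10⁻⁵ × sin 24° = 5.93×10⁻⁵ s⁻¹
Geostrophic balance rearranged: |∂P/∂n| = f ρ V_g
|∂P/∂n| = 5.93×10⁻⁵ × 0.891 × 58.0 = 3.06×10⁻³ Pa/m

3.1×10⁻³ Pa/m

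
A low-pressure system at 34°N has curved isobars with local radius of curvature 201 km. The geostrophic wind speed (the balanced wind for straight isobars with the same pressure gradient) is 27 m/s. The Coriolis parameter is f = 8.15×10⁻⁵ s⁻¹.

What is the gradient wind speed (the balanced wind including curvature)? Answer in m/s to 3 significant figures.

Around a low, centrifugal force acts outward with Coriolis, so pressure-gradient force balances both:
(1/ρ)|∂P/∂n| = fV + V²/R  →  V² + fR·V − fR·V_g = 0
With fR = 8.15×10⁻⁵ × 201×10³ m = 16.4 m/s:
V = [−fR + √((fR)² + 4 fR V_g)]/2 = [−16.4 + √(16.4² + 4×16.4×27)]/2 = 14.4 m/s
Subgeostrophic (V < V_g = 27 m/s), as expected around a low.

14.4 m/s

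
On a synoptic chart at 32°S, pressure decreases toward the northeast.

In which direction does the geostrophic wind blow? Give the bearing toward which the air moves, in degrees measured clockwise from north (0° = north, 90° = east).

The pressure-gradient force points toward the northeast (bearing 045°).
Geostrophic balance: in the Southern Hemisphere the Coriolis force deflects motion to the left, so the geostrophic wind blows 90° to the left of the pressure-gradient force (low pressure on the right).
Rotating 045° by 90° counterclockwise gives 315° — the wind blows toward the northwest.

315°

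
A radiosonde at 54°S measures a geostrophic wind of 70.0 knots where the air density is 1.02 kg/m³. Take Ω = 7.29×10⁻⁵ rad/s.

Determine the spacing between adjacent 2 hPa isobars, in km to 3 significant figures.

46.2 km

Coriolis parameter at 54°S:
f = 2Ω sin φ = 2 × 7.29×10⁻⁵ × sin 54° = 1.18×10⁻⁴ s⁻¹
Wind speed in SI: 70.0 knots = 36.0 m/s
Geostrophic balance rearranged: |∂P/∂n| = f ρ V_g
|∂P/∂n| = 1.18×10⁻⁴ × 1.02 × 36.0 = 4.33×10⁻³ Pa/m
Isobar spacing: Δn = ΔP/|∂P/∂n| = 200 Pa / 4.33×10⁻³ Pa/m = 46161 m ≈ 46.2 km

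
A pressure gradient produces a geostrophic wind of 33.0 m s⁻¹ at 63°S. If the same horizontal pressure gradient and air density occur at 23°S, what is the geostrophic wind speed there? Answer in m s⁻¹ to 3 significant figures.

75.3 m s⁻¹

With the same pressure gradient and density, V_g ∝ 1/f ∝ 1/sin φ.
V₂ = V₁ · sin φ₁ / sin φ₂ = 33.0 × sin 63° / sin 23°
V₂ = 33.0 × 0.8910/0.3907 = 75.3 m s⁻¹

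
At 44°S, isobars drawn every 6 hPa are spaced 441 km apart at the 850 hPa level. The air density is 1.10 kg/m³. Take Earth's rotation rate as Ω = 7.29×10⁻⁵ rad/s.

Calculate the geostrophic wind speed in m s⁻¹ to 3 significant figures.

Coriolis parameter at 44°S:
f = 2Ω sin φ = 2 × 7.29×10⁻⁵ × sin 44° = 1.01×10⁻⁴ s⁻¹
Pressure gradient: |∂P/∂n| = 600 Pa / 441000 m = 1.36×10⁻³ Pa/m
Geostrophic balance (pressure-gradient force = Coriolis force):
V_g = (1/(fρ)) |∂P/∂n| = 1.36×10⁻³ / (1.01×10⁻⁴ × 1.10) = 12.2 m/s

12.2 m s⁻¹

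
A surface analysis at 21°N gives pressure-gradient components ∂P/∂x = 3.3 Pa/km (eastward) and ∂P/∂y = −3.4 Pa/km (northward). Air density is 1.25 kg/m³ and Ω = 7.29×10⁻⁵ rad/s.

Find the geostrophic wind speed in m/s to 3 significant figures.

72.5 m/s

Coriolis parameter at 21°N:
f = 2Ω sin φ = 2 × 7.29×10⁻⁵ × sin 21° = 5.23×10⁻⁵ s⁻¹
Component geostrophic relations (x east, y north):
u_g = −(1/(fρ)) ∂P/∂y,  v_g = (1/(fρ)) ∂P/∂x
u_g = −(−3.4×10⁻³)/(5.23×10⁻⁵ × 1.25) = 52.1 m/s;  v_g = (3.3×10⁻³)/(5.23×10⁻⁵ × 1.25) = 50.5 m/s
|V_g| = √(u_g² + v_g²) = 72.5 m/s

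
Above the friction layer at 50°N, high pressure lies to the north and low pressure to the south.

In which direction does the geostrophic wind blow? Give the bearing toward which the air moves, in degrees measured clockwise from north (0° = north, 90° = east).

The pressure-gradient force points toward the south (bearing 180°).
Geostrophic balance: in the Northern Hemisphere the Coriolis force deflects motion to the right, so the geostrophic wind blows 90° to the right of the pressure-gradient force (low pressure on the left).
Rotating 180° by 90° clockwise gives 270° — the wind blows toward the west.

270°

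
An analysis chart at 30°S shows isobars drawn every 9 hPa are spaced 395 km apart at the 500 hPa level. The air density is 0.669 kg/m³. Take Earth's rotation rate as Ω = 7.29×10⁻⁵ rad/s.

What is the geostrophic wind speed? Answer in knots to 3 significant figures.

90.8 knots

Coriolis parameter at 30°S:
f = 2Ω sin φ = 2 × 7.29×10⁻⁵ × sin 30° = 7.29×10⁻⁵ s⁻¹
Pressure gradient: |∂P/∂n| = 900 Pa / 395000 m = 2.28×10⁻³ Pa/m
Geostrophic balance (pressure-gradient force = Coriolis force):
V_g = (1/(fρ)) |∂P/∂n| = 2.28×10⁻³ / (7.29×10⁻⁵ × 0.669) = 46.7 m/s
Converting: 46.7 m/s × 1.944 = 90.8 knots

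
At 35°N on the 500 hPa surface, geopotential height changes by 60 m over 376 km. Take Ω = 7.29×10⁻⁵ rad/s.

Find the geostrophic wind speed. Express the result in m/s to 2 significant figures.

Coriolis parameter at 35°N:
f = 2Ω sin φ = 2 × 7.29×10⁻⁵ × sin 35° = 8.36×10⁻⁵ s⁻¹
Height gradient: |∂Z/∂n| = 60 m / 376000 m = 1.60×10⁻⁴
On a pressure surface, geostrophic balance gives V_g = (g/f)|∂Z/∂n|:
V_g = 9.81 × 1.60×10⁻⁴ / 8.36×10⁻⁵ = 18.7 m/s

19 m/s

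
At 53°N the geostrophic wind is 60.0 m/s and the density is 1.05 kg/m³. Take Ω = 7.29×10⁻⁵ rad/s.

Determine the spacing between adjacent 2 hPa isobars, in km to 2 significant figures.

Coriolis parameter at 53°N:
f = 2Ω sin φ = 2 × 7.29×10⁻⁵ × sin 53° = 1.16×10⁻⁴ s⁻¹
Geostrophic balance rearranged: |∂P/∂n| = f ρ V_g
|∂P/∂n| = 1.16×10⁻⁴ × 1.05 × 60.0 = 7.34×10⁻³ Pa/m
Isobar spacing: Δn = ΔP/|∂P/∂n| = 200 Pa / 7.34×10⁻³ Pa/m = 27264 m ≈ 27 km

27 km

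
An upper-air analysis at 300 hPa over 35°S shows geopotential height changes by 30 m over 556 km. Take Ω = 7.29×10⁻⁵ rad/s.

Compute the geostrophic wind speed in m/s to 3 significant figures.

Coriolis parameter at 35°S:
f = 2Ω sin φ = 2 × 7.29×10⁻⁵ × sin 35° = 8.36×10⁻⁵ s⁻¹
Height gradient: |∂Z/∂n| = 30 m / 556000 m = 5.40×10⁻⁵
On a pressure surface, geostrophic balance gives V_g = (g/f)|∂Z/∂n|:
V_g = 9.81 × 5.40×10⁻⁵ / 8.36×10⁻⁵ = 6.33 m/s

6.33 m/s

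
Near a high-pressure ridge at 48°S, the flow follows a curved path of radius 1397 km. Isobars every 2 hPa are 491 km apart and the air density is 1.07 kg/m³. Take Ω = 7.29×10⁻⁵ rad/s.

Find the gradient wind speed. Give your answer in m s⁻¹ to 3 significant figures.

Coriolis parameter at 48°S:
f = 2Ω sin φ = 2 × 7.29×10⁻⁵ × sin 48° = 1.08×10⁻⁴ s⁻¹
Pressure gradient: |∂P/∂n| = 200 Pa / 491000 m = 4.07×10⁻⁴ Pa/m
Geostrophic speed: V_g = |∂P/∂n|/(fρ) = 4.07×10⁻⁴/(1.08×10⁻⁴ × 1.07) = 3.51 m/s
Around a high, pressure-gradient force acts outward with centrifugal, so Coriolis balances both:
fV = (1/ρ)|∂P/∂n| + V²/R  →  V² − fR·V + fR·V_g = 0
With fR = 1.08×10⁻⁴ × 1397×10³ m = 151 m/s:
V = [fR − √((fR)² − 4 fR V_g)]/2 = [151 − √(151² − 4×151×3.51)]/2 = 3.6 m/s
Supergeostrophic (V > V_g = 3.51 m/s), as expected around a high.

3.60 m s⁻¹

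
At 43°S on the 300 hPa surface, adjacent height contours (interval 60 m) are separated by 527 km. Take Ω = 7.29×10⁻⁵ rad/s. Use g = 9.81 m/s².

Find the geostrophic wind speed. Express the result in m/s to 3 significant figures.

Coriolis parameter at 43°S:
f = 2Ω sin φ = 2 × 7.29×10⁻⁵ × sin 43° = 9.94×10⁻⁵ s⁻¹
Height gradient: |∂Z/∂n| = 60 m / 527000 m = 1.14×10⁻⁴
On a pressure surface, geostrophic balance gives V_g = (g/f)|∂Z/∂n|:
V_g = 9.81 × 1.14×10⁻⁴ / 9.94×10⁻⁵ = 11.2 m/s

11.2 m/s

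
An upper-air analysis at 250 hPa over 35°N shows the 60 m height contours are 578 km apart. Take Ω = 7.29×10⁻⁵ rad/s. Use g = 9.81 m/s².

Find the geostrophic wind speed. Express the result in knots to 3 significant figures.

23.7 knots

Coriolis parameter at 35°N:
f = 2Ω sin φ = 2 × 7.29×10⁻⁵ × sin 35° = 8.36×10⁻⁵ s⁻¹
Height gradient: |∂Z/∂n| = 60 m / 578000 m = 1.04×10⁻⁴
On a pressure surface, geostrophic balance gives V_g = (g/f)|∂Z/∂n|:
V_g = 9.81 × 1.04×10⁻⁴ / 8.36×10⁻⁵ = 12.2 m/s
Converting: 12.2 m/s × 1.944 = 23.7 knots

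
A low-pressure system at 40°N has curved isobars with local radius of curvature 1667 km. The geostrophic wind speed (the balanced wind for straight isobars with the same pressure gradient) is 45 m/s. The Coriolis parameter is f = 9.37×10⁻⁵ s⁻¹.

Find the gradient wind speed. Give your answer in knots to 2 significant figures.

Around a low, centrifugal force acts outward with Coriolis, so pressure-gradient force balances both:
(1/ρ)|∂P/∂n| = fV + V²/R  →  V² + fR·V − fR·V_g = 0
With fR = 9.37×10⁻⁵ × 1667×10³ m = 156 m/s:
V = [−fR + √((fR)² + 4 fR V_g)]/2 = [−156 + √(156² + 4×156×45)]/2 = 36.5 m/s
Subgeostrophic (V < V_g = 45 m/s), as expected around a low.
Converting: 36.5 m/s × 1.944 = 71 knots

71 knots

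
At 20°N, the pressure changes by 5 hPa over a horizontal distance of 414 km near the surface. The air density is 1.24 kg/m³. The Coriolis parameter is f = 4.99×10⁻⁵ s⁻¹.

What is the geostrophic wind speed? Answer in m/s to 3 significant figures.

Pressure gradient: |∂P/∂n| = 500 Pa / 414000 m = 1.21×10⁻³ Pa/m
Geostrophic balance (pressure-gradient force = Coriolis force):
V_g = (1/(fρ)) |∂P/∂n| = 1.21×10⁻³ / (4.99×10⁻⁵ × 1.24) = 19.5 m/s

19.5 m/s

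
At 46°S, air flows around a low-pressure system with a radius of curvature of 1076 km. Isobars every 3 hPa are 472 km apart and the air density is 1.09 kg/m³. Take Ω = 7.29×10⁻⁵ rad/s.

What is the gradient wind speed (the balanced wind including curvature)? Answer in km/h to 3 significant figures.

Coriolis parameter at 46°S:
f = 2Ω sin φ = 2 × 7.29×10⁻⁵ × sin 46° = 1.05×10⁻⁴ s⁻¹
Pressure gradient: |∂P/∂n| = 300 Pa / 472000 m = 6.36×10⁻⁴ Pa/m
Geostrophic speed: V_g = |∂P/∂n|/(fρ) = 6.36×10⁻⁴/(1.05×10⁻⁴ × 1.09) = 5.56 m/s
Around a low, centrifugal force acts outward with Coriolis, so pressure-gradient force balances both:
(1/ρ)|∂P/∂n| = fV + V²/R  →  V² + fR·V − fR·V_g = 0
With fR = 1.05×10⁻⁴ × 1076×10³ m = 113 m/s:
V = [−fR + √((fR)² + 4 fR V_g)]/2 = [−113 + √(113² + 4×113×5.56)]/2 = 5.31 m/s
Subgeostrophic (V < V_g = 5.56 m/s), as expected around a low.
Converting: 5.31 m/s × 3.6 = 19.1 km/h

19.1 km/h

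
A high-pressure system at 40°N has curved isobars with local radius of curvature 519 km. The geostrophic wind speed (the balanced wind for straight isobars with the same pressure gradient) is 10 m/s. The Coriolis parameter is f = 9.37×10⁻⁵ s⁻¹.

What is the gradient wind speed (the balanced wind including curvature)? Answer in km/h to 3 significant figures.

50.7 km/h

Around a high, pressure-gradient force acts outward with centrifugal, so Coriolis balances both:
fV = (1/ρ)|∂P/∂n| + V²/R  →  V² − fR·V + fR·V_g = 0
With fR = 9.37×10⁻⁵ × 519×10³ m = 48.6 m/s:
V = [fR − √((fR)² − 4 fR V_g)]/2 = [48.6 − √(48.6² − 4×48.6×10)]/2 = 14.1 m/s
Supergeostrophic (V > V_g = 10 m/s), as expected around a high.
Converting: 14.1 m/s × 3.6 = 50.7 km/h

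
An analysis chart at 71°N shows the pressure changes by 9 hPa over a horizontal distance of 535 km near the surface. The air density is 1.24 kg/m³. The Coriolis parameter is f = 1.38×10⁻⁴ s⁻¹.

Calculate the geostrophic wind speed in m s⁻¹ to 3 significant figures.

9.83 m s⁻¹

Pressure gradient: |∂P/∂n| = 900 Pa / 535000 m = 1.68×10⁻³ Pa/m
Geostrophic balance (pressure-gradient force = Coriolis force):
V_g = (1/(fρ)) |∂P/∂n| = 1.68×10⁻³ / (1.38×10⁻⁴ × 1.24) = 9.83 m/s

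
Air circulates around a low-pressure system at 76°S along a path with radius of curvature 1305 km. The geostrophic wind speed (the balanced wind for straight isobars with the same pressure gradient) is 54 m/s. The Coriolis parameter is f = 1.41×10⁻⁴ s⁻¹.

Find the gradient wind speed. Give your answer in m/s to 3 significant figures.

Around a low, centrifugal force acts outward with Coriolis, so pressure-gradient force balances both:
(1/ρ)|∂P/∂n| = fV + V²/R  →  V² + fR·V − fR·V_g = 0
With fR = 1.41×10⁻⁴ × 1305×10³ m = 184 m/s:
V = [−fR + √((fR)² + 4 fR V_g)]/2 = [−184 + √(184² + 4×184×54)]/2 = 43.6 m/s
Subgeostrophic (V < V_g = 54 m/s), as expected around a low.

43.6 m/s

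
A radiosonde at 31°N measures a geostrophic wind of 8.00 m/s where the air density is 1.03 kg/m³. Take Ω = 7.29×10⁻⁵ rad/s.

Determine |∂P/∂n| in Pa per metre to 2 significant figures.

6.2×10⁻⁴ Pa/m

Coriolis parameter at 31°N:
f = 2Ω sin φ = 2 × 7.29×10⁻⁵ × sin 31° = 7.51×10⁻⁵ s⁻¹
Geostrophic balance rearranged: |∂P/∂n| = f ρ V_g
|∂P/∂n| = 7.51×10⁻⁵ × 1.03 × 8.00 = 6.19×10⁻⁴ Pa/m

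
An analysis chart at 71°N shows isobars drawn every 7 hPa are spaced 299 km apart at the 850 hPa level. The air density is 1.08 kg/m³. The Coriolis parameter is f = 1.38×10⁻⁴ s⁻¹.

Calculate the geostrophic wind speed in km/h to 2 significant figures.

57 km/h

Pressure gradient: |∂P/∂n| = 700 Pa / 299000 m = 2.34×10⁻³ Pa/m
Geostrophic balance (pressure-gradient force = Coriolis force):
V_g = (1/(fρ)) |∂P/∂n| = 2.34×10⁻³ / (1.38×10⁻⁴ × 1.08) = 15.7 m/s
Converting: 15.7 m/s × 3.6 = 57 km/h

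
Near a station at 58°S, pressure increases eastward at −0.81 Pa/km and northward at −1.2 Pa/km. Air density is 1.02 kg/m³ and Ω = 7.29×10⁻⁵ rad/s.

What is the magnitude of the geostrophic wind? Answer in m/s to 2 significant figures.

11 m/s

Coriolis parameter at 58°S:
f = 2Ω sin φ = 2 × 7.29×10⁻⁵ × sin 58° = 1.24×10⁻⁴ s⁻¹
In the Southern Hemisphere f is negative: f = −1.24×10⁻⁴ s⁻¹.
Component geostrophic relations (x east, y north):
u_g = −(1/(fρ)) ∂P/∂y,  v_g = (1/(fρ)) ∂P/∂x
u_g = −(−1.2×10⁻³)/(−1.24×10⁻⁴ × 1.02) = −9.51 m/s;  v_g = (−0.81×10⁻³)/(−1.24×10⁻⁴ × 1.02) = 6.42 m/s
|V_g| = √(u_g² + v_g²) = 11.5 m/s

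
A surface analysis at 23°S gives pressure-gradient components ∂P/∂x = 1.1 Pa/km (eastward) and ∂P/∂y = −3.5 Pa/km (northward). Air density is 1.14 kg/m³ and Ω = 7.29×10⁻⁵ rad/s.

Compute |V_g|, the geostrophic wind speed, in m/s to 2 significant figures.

56 m/s

Coriolis parameter at 23°S:
f = 2Ω sin φ = 2 × 7.29×10⁻⁵ × sin 23° = 5.70×10⁻⁵ s⁻¹
In the Southern Hemisphere f is negative: f = −5.70×10⁻⁵ s⁻¹.
Component geostrophic relations (x east, y north):
u_g = −(1/(fρ)) ∂P/∂y,  v_g = (1/(fρ)) ∂P/∂x
u_g = −(−3.5×10⁻³)/(−5.70×10⁻⁵ × 1.14) = −53.9 m/s;  v_g = (1.1×10⁻³)/(−5.70×10⁻⁵ × 1.14) = −16.9 m/s
|V_g| = √(u_g² + v_g²) = 56.5 m/s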